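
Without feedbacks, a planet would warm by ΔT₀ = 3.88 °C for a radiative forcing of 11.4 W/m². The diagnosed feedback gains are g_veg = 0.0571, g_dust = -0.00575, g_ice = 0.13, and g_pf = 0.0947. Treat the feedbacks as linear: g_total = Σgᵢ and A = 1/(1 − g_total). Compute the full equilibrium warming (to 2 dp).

Total gain g = 0.0571 − 0.00575 + 0.13 + 0.0947 = 0.27605.
Amplification A = 1/(1 − 0.27605) = 1.381.
ΔT = 3.88 × 1.381 = 5.36 °C.

5.36 °C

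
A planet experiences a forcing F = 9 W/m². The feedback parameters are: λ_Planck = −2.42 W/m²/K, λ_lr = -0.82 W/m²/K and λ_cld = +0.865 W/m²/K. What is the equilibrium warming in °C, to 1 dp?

Net feedback parameter λ = (−2.42) + (-0.82) + (+0.865) = -2.375 W/m²/K.
ΔT = −F/λ = −9/(-2.375) = 3.8 °C.

3.8 °C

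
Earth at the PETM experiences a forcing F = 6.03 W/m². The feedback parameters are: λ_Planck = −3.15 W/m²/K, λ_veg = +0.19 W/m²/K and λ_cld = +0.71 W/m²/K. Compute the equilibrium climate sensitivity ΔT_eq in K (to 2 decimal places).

2.68 K

Net feedback parameter λ = (−3.15) + (+0.19) + (+0.71) = -2.25 W/m²/K.
ΔT = −F/λ = −6.03/(-2.25) = 2.68 K.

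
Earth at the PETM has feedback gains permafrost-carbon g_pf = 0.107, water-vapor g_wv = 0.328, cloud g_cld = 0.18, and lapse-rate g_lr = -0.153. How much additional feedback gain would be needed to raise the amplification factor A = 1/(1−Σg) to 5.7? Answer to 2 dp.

0.36

Current total gain = 0.462.
Target gain for A = 5.7: g* = 1 − 1/5.7 = 0.8246.
Additional gain needed = 0.8246 − 0.462 = 0.36.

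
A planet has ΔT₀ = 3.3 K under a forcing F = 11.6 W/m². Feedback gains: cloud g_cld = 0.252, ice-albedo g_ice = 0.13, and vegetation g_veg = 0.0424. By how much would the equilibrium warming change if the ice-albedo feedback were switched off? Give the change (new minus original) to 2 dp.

-1.06 K

Original: g = 0.4244, ΔT = 3.3/(1−0.4244) = 5.7331 K.
Without ice-albedo: g' = 0.2944, ΔT' = 3.3/(1−0.2944) = 4.6769 K.
Change = 4.6769 − 5.7331 = -1.06 K.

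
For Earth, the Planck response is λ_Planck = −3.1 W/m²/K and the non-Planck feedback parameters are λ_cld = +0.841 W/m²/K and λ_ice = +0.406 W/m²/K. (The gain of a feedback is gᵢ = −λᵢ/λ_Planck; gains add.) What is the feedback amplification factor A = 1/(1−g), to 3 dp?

Convert to gains: g_cld = 0.841/3.1 = 0.2713; g_ice = 0.406/3.1 = 0.131.
Total gain g = 0.4023.
A = 1/(1 − 0.4023) = 1.673.

1.673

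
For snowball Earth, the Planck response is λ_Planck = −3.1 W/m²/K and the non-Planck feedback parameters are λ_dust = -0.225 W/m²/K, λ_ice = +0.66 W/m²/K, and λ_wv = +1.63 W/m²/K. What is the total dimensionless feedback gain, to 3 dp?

Convert to gains: g_dust = -0.225/3.1 = -0.07258; g_ice = 0.66/3.1 = 0.2129; g_wv = 1.63/3.1 = 0.5258.
Total gain g = 0.66612.

0.666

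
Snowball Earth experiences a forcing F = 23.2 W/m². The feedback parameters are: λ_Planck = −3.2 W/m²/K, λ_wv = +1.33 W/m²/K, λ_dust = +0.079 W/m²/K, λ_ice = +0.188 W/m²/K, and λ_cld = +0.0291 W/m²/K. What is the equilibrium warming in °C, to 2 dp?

14.74 °C

Net feedback parameter λ = (−3.2) + (+1.33) + (+0.079) + (+0.188) + (+0.0291) = -1.5739 W/m²/K.
ΔT = −F/λ = −23.2/(-1.5739) = 14.74 °C.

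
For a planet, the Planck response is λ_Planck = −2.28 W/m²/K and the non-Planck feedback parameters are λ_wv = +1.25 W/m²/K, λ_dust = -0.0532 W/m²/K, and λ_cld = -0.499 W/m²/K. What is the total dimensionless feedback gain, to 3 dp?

0.306

Convert to gains: g_wv = 1.25/2.28 = 0.5482; g_dust = -0.0532/2.28 = -0.02333; g_cld = -0.499/2.28 = -0.2189.
Total gain g = 0.30597.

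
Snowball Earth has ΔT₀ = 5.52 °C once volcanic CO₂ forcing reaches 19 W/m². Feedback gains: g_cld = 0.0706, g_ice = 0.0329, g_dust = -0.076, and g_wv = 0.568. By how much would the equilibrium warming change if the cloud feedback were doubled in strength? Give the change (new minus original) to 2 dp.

Original: g = 0.5955, ΔT = 5.52/(1−0.5955) = 13.6465 °C.
With doubled cloud: g' = 0.6661, ΔT' = 5.52/(1−0.6661) = 16.5319 °C.
Change = 16.5319 − 13.6465 = 2.89 °C.

2.89 °C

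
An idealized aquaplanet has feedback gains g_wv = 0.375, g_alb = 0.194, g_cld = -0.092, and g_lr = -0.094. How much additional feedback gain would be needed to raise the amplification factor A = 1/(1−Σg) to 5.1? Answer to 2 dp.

0.42

Current total gain = 0.383.
Target gain for A = 5.1: g* = 1 − 1/5.1 = 0.8039.
Additional gain needed = 0.8039 − 0.383 = 0.42.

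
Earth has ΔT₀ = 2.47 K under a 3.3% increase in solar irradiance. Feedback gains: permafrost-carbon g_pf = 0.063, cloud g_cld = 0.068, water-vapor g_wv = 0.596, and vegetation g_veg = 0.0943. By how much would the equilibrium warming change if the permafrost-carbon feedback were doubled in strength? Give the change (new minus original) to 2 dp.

Original: g = 0.8213, ΔT = 2.47/(1−0.8213) = 13.8220 K.
With doubled permafrost-carbon: g' = 0.8843, ΔT' = 2.47/(1−0.8843) = 21.3483 K.
Change = 21.3483 − 13.8220 = 7.53 K.

7.53 K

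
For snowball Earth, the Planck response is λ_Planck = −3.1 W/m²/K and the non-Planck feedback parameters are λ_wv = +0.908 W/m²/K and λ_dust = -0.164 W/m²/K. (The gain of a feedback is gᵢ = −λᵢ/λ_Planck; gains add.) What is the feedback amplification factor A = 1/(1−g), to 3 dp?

1.316

Convert to gains: g_wv = 0.908/3.1 = 0.2929; g_dust = -0.164/3.1 = -0.0529.
Total gain g = 0.24.
A = 1/(1 − 0.24) = 1.316.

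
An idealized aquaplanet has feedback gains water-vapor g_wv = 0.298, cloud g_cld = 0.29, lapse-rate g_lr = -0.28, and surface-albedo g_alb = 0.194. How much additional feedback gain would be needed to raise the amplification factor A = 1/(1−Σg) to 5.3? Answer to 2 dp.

Current total gain = 0.502.
Target gain for A = 5.3: g* = 1 − 1/5.3 = 0.8113.
Additional gain needed = 0.8113 − 0.502 = 0.31.

0.31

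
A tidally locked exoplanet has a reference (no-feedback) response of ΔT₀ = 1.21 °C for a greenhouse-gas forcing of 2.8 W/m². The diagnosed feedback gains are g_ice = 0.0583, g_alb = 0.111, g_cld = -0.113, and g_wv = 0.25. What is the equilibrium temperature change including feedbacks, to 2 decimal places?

1.74 °C

Total gain g = 0.0583 + 0.111 − 0.113 + 0.25 = 0.3063.
Amplification A = 1/(1 − 0.3063) = 1.442.
ΔT = 1.21 × 1.442 = 1.74 °C.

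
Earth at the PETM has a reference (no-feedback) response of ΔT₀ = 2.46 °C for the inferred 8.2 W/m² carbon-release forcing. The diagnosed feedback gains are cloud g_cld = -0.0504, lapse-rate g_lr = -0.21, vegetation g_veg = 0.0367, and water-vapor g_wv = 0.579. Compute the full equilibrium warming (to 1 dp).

Total gain g = -0.0504 − 0.21 + 0.0367 + 0.579 = 0.3553.
Amplification A = 1/(1 − 0.3553) = 1.551.
ΔT = 2.46 × 1.551 = 3.8 °C.

3.8 °C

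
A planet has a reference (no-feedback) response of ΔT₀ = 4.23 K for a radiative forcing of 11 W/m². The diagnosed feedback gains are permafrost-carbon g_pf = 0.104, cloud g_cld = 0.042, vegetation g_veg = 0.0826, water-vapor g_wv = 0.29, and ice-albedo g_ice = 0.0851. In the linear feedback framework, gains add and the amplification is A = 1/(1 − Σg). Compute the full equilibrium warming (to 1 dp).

10.7 K

Total gain g = 0.104 + 0.042 + 0.0826 + 0.29 + 0.0851 = 0.6037.
Amplification A = 1/(1 − 0.6037) = 2.523.
ΔT = 4.23 × 2.523 = 10.7 K.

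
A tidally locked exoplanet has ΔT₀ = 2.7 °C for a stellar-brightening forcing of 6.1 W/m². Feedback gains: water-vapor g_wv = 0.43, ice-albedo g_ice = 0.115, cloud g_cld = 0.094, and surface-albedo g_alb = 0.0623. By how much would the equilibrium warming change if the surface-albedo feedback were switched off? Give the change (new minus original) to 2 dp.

Original: g = 0.7013, ΔT = 2.7/(1−0.7013) = 9.0392 °C.
Without surface-albedo: g' = 0.639, ΔT' = 2.7/(1−0.639) = 7.4792 °C.
Change = 7.4792 − 9.0392 = -1.56 °C.

-1.56 °C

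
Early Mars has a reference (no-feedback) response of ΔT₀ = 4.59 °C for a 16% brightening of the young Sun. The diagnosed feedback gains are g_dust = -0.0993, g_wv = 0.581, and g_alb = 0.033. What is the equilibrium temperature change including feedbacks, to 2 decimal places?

Total gain g = -0.0993 + 0.581 + 0.033 = 0.5147.
Amplification A = 1/(1 − 0.5147) = 2.061.
ΔT = 4.59 × 2.061 = 9.46 °C.

9.46 °C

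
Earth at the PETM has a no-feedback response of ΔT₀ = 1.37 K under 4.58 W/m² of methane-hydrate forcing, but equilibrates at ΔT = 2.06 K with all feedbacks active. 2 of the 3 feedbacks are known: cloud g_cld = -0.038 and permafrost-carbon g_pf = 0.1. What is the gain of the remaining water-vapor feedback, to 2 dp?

Amplification A = ΔT/ΔT₀ = 2.06/1.37 = 1.504.
Total gain g = 1 − 1/A = 1 − 1/1.504 = 0.3351.
Known gains sum to -0.038 + 0.1 = 0.062.
g_wv = 0.3351 − 0.062 = 0.27.

0.27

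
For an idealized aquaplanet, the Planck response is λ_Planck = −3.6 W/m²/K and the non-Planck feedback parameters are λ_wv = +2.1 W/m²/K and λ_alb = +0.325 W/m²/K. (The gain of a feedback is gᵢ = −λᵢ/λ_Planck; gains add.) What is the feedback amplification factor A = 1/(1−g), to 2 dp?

3.06

Convert to gains: g_wv = 2.1/3.6 = 0.5833; g_alb = 0.325/3.6 = 0.09028.
Total gain g = 0.67358.
A = 1/(1 − 0.67358) = 3.06.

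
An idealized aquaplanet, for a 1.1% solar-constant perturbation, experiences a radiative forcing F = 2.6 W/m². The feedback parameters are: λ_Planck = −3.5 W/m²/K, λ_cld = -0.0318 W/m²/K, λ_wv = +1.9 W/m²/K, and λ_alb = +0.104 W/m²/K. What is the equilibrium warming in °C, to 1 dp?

Net feedback parameter λ = (−3.5) + (-0.0318) + (+1.9) + (+0.104) = -1.5278 W/m²/K.
ΔT = −F/λ = −2.6/(-1.5278) = 1.7 °C.

1.7 °C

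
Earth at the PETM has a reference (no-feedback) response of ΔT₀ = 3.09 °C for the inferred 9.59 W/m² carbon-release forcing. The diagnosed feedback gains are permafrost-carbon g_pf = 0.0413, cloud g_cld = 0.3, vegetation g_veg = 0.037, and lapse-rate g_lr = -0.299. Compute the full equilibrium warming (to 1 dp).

3.4 °C

Total gain g = 0.0413 + 0.3 + 0.037 − 0.299 = 0.0793.
Amplification A = 1/(1 − 0.0793) = 1.086.
ΔT = 3.09 × 1.086 = 3.4 °C.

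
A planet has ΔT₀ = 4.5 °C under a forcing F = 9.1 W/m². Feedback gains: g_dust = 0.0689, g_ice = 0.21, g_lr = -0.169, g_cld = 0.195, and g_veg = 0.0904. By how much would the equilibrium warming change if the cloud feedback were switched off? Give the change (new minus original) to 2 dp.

-1.81 °C

Original: g = 0.3953, ΔT = 4.5/(1−0.3953) = 7.4417 °C.
Without cloud: g' = 0.2003, ΔT' = 4.5/(1−0.2003) = 5.6271 °C.
Change = 5.6271 − 7.4417 = -1.81 °C.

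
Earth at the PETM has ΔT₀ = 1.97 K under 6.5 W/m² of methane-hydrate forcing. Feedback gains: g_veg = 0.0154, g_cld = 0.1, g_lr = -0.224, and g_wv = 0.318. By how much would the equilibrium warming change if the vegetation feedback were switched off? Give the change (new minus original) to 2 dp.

Original: g = 0.2094, ΔT = 1.97/(1−0.2094) = 2.4918 K.
Without vegetation: g' = 0.194, ΔT' = 1.97/(1−0.194) = 2.4442 K.
Change = 2.4442 − 2.4918 = -0.05 K.

-0.05 K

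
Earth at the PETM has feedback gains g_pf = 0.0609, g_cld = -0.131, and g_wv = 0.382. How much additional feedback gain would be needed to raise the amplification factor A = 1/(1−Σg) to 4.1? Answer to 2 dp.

0.44

Current total gain = 0.3119.
Target gain for A = 4.1: g* = 1 − 1/4.1 = 0.7561.
Additional gain needed = 0.7561 − 0.3119 = 0.44.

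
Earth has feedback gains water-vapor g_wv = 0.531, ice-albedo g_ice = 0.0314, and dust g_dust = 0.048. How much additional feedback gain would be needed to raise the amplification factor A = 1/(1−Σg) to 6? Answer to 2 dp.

0.22

Current total gain = 0.6104.
Target gain for A = 6: g* = 1 − 1/6 = 0.8333.
Additional gain needed = 0.8333 − 0.6104 = 0.22.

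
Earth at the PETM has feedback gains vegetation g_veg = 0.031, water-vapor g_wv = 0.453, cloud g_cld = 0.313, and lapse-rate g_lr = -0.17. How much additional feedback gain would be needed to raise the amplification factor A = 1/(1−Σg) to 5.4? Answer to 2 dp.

Current total gain = 0.627.
Target gain for A = 5.4: g* = 1 − 1/5.4 = 0.8148.
Additional gain needed = 0.8148 − 0.627 = 0.19.

0.19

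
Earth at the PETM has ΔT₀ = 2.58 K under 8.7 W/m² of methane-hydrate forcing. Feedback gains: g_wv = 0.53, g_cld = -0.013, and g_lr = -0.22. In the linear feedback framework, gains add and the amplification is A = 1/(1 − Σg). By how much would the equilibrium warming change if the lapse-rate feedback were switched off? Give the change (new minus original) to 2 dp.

Original: g = 0.297, ΔT = 2.58/(1−0.297) = 3.6700 K.
Without lapse-rate: g' = 0.517, ΔT' = 2.58/(1−0.517) = 5.3416 K.
Change = 5.3416 − 3.6700 = 1.67 K.

1.67 K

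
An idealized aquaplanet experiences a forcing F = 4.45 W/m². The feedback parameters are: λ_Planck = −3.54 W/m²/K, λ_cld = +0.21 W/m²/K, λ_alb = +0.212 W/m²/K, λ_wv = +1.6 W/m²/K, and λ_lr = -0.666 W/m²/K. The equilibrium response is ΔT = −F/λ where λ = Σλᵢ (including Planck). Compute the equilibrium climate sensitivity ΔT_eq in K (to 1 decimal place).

2.0 K

Net feedback parameter λ = (−3.54) + (+0.21) + (+0.212) + (+1.6) + (-0.666) = -2.184 W/m²/K.
ΔT = −F/λ = −4.45/(-2.184) = 2.0 K.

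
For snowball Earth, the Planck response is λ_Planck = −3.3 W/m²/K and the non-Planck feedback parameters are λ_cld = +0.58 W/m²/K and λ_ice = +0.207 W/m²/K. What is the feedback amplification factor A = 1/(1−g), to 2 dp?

1.31

Convert to gains: g_cld = 0.58/3.3 = 0.1758; g_ice = 0.207/3.3 = 0.06273.
Total gain g = 0.23853.
A = 1/(1 − 0.23853) = 1.31.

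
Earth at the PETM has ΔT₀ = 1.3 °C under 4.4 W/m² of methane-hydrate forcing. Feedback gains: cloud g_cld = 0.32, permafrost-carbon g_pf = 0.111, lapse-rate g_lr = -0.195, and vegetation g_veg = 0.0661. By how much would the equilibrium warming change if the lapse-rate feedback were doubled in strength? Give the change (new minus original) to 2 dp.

-0.41 °C

Original: g = 0.3021, ΔT = 1.3/(1−0.3021) = 1.8627 °C.
With doubled lapse-rate: g' = 0.1071, ΔT' = 1.3/(1−0.1071) = 1.4559 °C.
Change = 1.4559 − 1.8627 = -0.41 °C.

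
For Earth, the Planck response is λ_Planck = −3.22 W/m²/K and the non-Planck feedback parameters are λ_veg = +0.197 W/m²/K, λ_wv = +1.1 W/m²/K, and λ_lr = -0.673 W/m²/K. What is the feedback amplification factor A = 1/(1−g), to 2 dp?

1.24

Convert to gains: g_veg = 0.197/3.22 = 0.06118; g_wv = 1.1/3.22 = 0.3416; g_lr = -0.673/3.22 = -0.209.
Total gain g = 0.19378.
A = 1/(1 − 0.19378) = 1.24.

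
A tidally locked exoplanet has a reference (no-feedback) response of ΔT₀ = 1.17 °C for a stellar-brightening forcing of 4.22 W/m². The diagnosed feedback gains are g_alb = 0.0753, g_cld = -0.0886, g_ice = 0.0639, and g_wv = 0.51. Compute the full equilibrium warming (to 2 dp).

Total gain g = 0.0753 − 0.0886 + 0.0639 + 0.51 = 0.5606.
Amplification A = 1/(1 − 0.5606) = 2.276.
ΔT = 1.17 × 2.276 = 2.66 °C.

2.66 °C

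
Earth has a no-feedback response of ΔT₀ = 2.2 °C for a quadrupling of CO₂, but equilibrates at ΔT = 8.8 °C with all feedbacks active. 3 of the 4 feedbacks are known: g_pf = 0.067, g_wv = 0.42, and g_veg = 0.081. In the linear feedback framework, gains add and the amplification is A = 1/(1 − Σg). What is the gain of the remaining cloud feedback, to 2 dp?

0.18

Amplification A = ΔT/ΔT₀ = 8.8/2.2 = 4.
Total gain g = 1 − 1/A = 1 − 1/4 = 0.75.
Known gains sum to 0.067 + 0.42 + 0.081 = 0.568.
g_cld = 0.75 − 0.568 = 0.18.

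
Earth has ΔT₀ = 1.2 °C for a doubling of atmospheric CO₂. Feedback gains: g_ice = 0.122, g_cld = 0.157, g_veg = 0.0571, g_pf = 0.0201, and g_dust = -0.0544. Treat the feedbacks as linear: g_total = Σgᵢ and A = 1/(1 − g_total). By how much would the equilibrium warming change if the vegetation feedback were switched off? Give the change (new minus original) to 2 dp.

-0.13 °C

Original: g = 0.3018, ΔT = 1.2/(1−0.3018) = 1.7187 °C.
Without vegetation: g' = 0.2447, ΔT' = 1.2/(1−0.2447) = 1.5888 °C.
Change = 1.5888 − 1.7187 = -0.13 °C.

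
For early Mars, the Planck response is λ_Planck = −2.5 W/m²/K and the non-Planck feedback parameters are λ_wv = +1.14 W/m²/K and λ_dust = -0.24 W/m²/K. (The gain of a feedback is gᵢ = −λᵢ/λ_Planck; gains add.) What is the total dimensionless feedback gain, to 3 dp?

0.360

Convert to gains: g_wv = 1.14/2.5 = 0.456; g_dust = -0.24/2.5 = -0.096.
Total gain g = 0.36.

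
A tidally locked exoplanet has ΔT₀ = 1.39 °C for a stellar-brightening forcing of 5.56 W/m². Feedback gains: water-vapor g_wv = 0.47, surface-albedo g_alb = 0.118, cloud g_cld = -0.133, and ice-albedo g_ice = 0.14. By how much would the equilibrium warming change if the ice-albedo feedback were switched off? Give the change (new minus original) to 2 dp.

-0.88 °C

Original: g = 0.595, ΔT = 1.39/(1−0.595) = 3.4321 °C.
Without ice-albedo: g' = 0.455, ΔT' = 1.39/(1−0.455) = 2.5505 °C.
Change = 2.5505 − 3.4321 = -0.88 °C.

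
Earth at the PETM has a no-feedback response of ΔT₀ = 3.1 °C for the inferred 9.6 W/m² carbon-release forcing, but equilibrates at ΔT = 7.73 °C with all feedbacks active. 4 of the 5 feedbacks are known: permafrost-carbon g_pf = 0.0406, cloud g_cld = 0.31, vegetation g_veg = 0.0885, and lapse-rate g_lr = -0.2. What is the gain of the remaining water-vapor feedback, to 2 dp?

0.36

Amplification A = ΔT/ΔT₀ = 7.73/3.1 = 2.494.
Total gain g = 1 − 1/A = 1 − 1/2.494 = 0.599.
Known gains sum to 0.0406 + 0.31 + 0.0885 − 0.2 = 0.2391.
g_wv = 0.599 − 0.2391 = 0.36.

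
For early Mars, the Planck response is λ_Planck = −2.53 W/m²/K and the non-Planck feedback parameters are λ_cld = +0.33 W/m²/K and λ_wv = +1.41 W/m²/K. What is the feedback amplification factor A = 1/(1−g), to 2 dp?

3.20

Convert to gains: g_cld = 0.33/2.53 = 0.1304; g_wv = 1.41/2.53 = 0.5573.
Total gain g = 0.6877.
A = 1/(1 − 0.6877) = 3.20.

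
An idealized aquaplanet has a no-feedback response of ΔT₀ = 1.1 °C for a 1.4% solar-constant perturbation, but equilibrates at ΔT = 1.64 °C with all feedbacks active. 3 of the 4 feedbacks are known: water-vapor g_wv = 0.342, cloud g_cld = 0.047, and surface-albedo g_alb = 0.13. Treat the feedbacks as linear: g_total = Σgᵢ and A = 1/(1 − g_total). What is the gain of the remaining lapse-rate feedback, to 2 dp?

Amplification A = ΔT/ΔT₀ = 1.64/1.1 = 1.491.
Total gain g = 1 − 1/A = 1 − 1/1.491 = 0.3293.
Known gains sum to 0.342 + 0.047 + 0.13 = 0.519.
g_lr = 0.3293 − 0.519 = -0.19.

-0.19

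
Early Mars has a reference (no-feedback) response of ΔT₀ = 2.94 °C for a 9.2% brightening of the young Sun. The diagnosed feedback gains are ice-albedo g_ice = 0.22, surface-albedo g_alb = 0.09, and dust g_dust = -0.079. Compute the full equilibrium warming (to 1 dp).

Total gain g = 0.22 + 0.09 − 0.079 = 0.231.
Amplification A = 1/(1 − 0.231) = 1.3.
ΔT = 2.94 × 1.3 = 3.8 °C.

3.8 °C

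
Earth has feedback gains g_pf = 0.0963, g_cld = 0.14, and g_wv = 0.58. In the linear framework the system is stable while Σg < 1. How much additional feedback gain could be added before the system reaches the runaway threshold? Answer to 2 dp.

Current total gain = 0.0963 + 0.14 + 0.58 = 0.8163.
Margin to runaway = 1 − 0.8163 = 0.18.

0.18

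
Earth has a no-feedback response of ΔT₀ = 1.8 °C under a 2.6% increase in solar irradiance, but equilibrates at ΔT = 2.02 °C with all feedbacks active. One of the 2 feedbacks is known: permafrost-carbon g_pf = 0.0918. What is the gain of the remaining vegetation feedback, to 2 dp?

0.02

Amplification A = ΔT/ΔT₀ = 2.02/1.8 = 1.122.
Total gain g = 1 − 1/A = 1 − 1/1.122 = 0.1087.
The known gain is 0.0918.
g_veg = 0.1087 − 0.0918 = 0.02.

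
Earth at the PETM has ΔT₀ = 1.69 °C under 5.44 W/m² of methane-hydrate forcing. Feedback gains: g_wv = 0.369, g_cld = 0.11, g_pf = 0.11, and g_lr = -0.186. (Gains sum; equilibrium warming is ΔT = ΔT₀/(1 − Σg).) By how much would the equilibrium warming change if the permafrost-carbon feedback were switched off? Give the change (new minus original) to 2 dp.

Original: g = 0.403, ΔT = 1.69/(1−0.403) = 2.8308 °C.
Without permafrost-carbon: g' = 0.293, ΔT' = 1.69/(1−0.293) = 2.3904 °C.
Change = 2.3904 − 2.8308 = -0.44 °C.

-0.44 °C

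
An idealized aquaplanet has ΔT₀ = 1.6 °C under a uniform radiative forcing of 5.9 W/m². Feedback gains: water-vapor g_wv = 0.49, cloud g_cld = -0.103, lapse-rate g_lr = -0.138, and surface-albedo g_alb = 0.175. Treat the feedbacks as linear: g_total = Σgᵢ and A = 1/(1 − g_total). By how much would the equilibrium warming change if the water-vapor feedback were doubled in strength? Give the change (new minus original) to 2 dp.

15.83 °C

Original: g = 0.424, ΔT = 1.6/(1−0.424) = 2.7778 °C.
With doubled water-vapor: g' = 0.914, ΔT' = 1.6/(1−0.914) = 18.6047 °C.
Change = 18.6047 − 2.7778 = 15.83 °C.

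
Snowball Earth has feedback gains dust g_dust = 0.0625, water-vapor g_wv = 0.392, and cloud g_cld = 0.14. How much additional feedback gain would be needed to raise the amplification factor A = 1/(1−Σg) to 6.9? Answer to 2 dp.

0.26

Current total gain = 0.5945.
Target gain for A = 6.9: g* = 1 − 1/6.9 = 0.8551.
Additional gain needed = 0.8551 − 0.5945 = 0.26.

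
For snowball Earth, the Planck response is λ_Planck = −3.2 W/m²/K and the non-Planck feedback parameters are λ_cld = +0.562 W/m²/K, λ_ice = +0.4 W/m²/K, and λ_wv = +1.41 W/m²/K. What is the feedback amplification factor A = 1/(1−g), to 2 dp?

3.86

Convert to gains: g_cld = 0.562/3.2 = 0.1756; g_ice = 0.4/3.2 = 0.125; g_wv = 1.41/3.2 = 0.4406.
Total gain g = 0.7412.
A = 1/(1 − 0.7412) = 3.86.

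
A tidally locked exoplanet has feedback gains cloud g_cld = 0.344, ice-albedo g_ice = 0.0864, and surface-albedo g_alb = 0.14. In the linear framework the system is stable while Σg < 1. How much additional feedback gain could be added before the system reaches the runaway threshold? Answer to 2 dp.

0.43

Current total gain = 0.344 + 0.0864 + 0.14 = 0.5704.
Margin to runaway = 1 − 0.5704 = 0.43.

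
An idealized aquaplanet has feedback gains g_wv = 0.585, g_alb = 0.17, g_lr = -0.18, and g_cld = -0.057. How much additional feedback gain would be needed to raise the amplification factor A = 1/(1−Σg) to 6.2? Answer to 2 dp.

0.32

Current total gain = 0.518.
Target gain for A = 6.2: g* = 1 − 1/6.2 = 0.8387.
Additional gain needed = 0.8387 − 0.518 = 0.32.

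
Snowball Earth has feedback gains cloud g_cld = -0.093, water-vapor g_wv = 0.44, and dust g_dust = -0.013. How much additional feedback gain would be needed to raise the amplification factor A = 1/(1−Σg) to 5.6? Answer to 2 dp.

Current total gain = 0.334.
Target gain for A = 5.6: g* = 1 − 1/5.6 = 0.8214.
Additional gain needed = 0.8214 − 0.334 = 0.49.

0.49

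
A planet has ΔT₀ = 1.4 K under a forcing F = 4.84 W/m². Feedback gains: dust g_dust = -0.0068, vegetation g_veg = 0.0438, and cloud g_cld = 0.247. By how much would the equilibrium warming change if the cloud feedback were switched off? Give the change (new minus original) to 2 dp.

Original: g = 0.284, ΔT = 1.4/(1−0.284) = 1.9553 K.
Without cloud: g' = 0.037, ΔT' = 1.4/(1−0.037) = 1.4538 K.
Change = 1.4538 − 1.9553 = -0.50 K.

-0.50 K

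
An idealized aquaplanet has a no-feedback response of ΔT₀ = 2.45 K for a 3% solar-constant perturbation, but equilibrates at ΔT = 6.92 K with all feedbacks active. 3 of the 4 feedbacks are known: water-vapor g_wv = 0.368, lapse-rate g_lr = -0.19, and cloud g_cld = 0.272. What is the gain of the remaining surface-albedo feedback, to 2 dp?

Amplification A = ΔT/ΔT₀ = 6.92/2.45 = 2.824.
Total gain g = 1 − 1/A = 1 − 1/2.824 = 0.6459.
Known gains sum to 0.368 − 0.19 + 0.272 = 0.45.
g_alb = 0.6459 − 0.45 = 0.20.

0.20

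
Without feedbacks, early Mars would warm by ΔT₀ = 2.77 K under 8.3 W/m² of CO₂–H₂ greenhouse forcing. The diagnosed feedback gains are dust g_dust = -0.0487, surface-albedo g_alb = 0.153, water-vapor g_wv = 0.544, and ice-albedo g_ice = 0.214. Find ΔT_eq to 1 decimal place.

Total gain g = -0.0487 + 0.153 + 0.544 + 0.214 = 0.8623.
Amplification A = 1/(1 − 0.8623) = 7.262.
ΔT = 2.77 × 7.262 = 20.1 K.

20.1 K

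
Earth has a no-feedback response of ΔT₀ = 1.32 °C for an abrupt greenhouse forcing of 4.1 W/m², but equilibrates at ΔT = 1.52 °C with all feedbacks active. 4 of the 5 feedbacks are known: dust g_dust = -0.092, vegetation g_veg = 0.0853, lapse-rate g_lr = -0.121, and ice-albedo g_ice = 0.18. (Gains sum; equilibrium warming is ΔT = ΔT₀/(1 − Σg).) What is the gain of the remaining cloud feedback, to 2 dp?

0.08

Amplification A = ΔT/ΔT₀ = 1.52/1.32 = 1.152.
Total gain g = 1 − 1/A = 1 − 1/1.152 = 0.1319.
Known gains sum to -0.092 + 0.0853 − 0.121 + 0.18 = 0.0523.
g_cld = 0.1319 − 0.0523 = 0.08.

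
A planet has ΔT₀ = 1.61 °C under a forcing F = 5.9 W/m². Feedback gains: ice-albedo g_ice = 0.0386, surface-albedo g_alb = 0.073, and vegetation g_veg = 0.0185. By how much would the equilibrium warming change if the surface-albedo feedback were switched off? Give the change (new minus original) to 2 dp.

Original: g = 0.1301, ΔT = 1.61/(1−0.1301) = 1.8508 °C.
Without surface-albedo: g' = 0.0571, ΔT' = 1.61/(1−0.0571) = 1.7075 °C.
Change = 1.7075 − 1.8508 = -0.14 °C.

-0.14 °C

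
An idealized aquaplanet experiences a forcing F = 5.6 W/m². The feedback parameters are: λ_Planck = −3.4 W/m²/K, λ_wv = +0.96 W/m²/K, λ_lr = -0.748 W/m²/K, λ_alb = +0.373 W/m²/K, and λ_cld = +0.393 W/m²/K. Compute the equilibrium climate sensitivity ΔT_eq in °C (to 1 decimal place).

Net feedback parameter λ = (−3.4) + (+0.96) + (-0.748) + (+0.373) + (+0.393) = -2.422 W/m²/K.
ΔT = −F/λ = −5.6/(-2.422) = 2.3 °C.

2.3 °C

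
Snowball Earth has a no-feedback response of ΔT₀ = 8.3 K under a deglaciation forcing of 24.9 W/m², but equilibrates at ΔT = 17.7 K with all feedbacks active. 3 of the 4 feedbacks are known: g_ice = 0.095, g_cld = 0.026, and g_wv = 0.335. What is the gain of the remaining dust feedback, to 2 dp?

0.08

Amplification A = ΔT/ΔT₀ = 17.7/8.3 = 2.133.
Total gain g = 1 − 1/A = 1 − 1/2.133 = 0.5312.
Known gains sum to 0.095 + 0.026 + 0.335 = 0.456.
g_dust = 0.5312 − 0.456 = 0.08.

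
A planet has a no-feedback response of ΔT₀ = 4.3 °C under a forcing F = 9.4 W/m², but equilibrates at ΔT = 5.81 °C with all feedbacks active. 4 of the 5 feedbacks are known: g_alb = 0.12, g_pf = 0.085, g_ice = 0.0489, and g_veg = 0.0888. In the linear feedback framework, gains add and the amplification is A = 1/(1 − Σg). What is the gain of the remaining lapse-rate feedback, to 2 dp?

-0.08

Amplification A = ΔT/ΔT₀ = 5.81/4.3 = 1.351.
Total gain g = 1 − 1/A = 1 − 1/1.351 = 0.2598.
Known gains sum to 0.12 + 0.085 + 0.0489 + 0.0888 = 0.3427.
g_lr = 0.2598 − 0.3427 = -0.08.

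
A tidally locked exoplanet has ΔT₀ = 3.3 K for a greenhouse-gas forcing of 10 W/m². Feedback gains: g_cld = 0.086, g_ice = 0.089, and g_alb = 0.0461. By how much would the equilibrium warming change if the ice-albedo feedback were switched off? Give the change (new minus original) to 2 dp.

-0.43 K

Original: g = 0.2211, ΔT = 3.3/(1−0.2211) = 4.2367 K.
Without ice-albedo: g' = 0.1321, ΔT' = 3.3/(1−0.1321) = 3.8023 K.
Change = 3.8023 − 4.2367 = -0.43 K.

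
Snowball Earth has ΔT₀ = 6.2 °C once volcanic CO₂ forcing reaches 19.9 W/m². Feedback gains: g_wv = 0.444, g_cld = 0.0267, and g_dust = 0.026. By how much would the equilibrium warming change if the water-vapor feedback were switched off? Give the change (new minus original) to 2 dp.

Original: g = 0.4967, ΔT = 6.2/(1−0.4967) = 12.3187 °C.
Without water-vapor: g' = 0.0527, ΔT' = 6.2/(1−0.0527) = 6.5449 °C.
Change = 6.5449 − 12.3187 = -5.77 °C.

-5.77 °C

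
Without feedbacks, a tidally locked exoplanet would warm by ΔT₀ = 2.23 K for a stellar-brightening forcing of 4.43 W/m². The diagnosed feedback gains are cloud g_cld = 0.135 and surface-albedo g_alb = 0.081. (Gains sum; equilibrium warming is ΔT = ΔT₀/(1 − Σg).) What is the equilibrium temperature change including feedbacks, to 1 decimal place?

2.8 K

Total gain g = 0.135 + 0.081 = 0.216.
Amplification A = 1/(1 − 0.216) = 1.276.
ΔT = 2.23 × 1.276 = 2.8 K.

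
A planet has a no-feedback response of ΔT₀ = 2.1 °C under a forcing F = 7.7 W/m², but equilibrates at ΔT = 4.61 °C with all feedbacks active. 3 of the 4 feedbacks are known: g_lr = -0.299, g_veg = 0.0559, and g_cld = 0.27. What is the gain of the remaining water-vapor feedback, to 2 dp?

0.52

Amplification A = ΔT/ΔT₀ = 4.61/2.1 = 2.195.
Total gain g = 1 − 1/A = 1 − 1/2.195 = 0.5444.
Known gains sum to -0.299 + 0.0559 + 0.27 = 0.0269.
g_wv = 0.5444 − 0.0269 = 0.52.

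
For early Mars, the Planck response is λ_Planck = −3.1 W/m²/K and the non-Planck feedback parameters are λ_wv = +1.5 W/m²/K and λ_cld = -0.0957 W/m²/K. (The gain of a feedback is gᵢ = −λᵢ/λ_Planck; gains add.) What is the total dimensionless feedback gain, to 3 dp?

Convert to gains: g_wv = 1.5/3.1 = 0.4839; g_cld = -0.0957/3.1 = -0.03087.
Total gain g = 0.45303.

0.453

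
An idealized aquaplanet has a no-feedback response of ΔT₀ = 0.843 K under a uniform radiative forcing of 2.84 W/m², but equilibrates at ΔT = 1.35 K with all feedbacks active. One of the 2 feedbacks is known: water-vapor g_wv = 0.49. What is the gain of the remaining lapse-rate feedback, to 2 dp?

-0.11

Amplification A = ΔT/ΔT₀ = 1.35/0.843 = 1.601.
Total gain g = 1 − 1/A = 1 − 1/1.601 = 0.3754.
The known gain is 0.49.
g_lr = 0.3754 − 0.49 = -0.11.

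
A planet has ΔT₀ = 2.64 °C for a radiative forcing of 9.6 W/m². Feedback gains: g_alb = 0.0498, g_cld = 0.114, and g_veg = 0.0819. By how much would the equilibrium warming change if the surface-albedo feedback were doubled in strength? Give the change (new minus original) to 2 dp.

0.25 °C

Original: g = 0.2457, ΔT = 2.64/(1−0.2457) = 3.4999 °C.
With doubled surface-albedo: g' = 0.2955, ΔT' = 2.64/(1−0.2955) = 3.7473 °C.
Change = 3.7473 − 3.4999 = 0.25 °C.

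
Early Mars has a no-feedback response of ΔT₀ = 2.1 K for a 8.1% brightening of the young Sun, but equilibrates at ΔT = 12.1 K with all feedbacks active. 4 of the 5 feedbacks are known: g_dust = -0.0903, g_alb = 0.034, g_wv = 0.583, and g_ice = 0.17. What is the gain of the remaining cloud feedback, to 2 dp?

Amplification A = ΔT/ΔT₀ = 12.1/2.1 = 5.762.
Total gain g = 1 − 1/A = 1 − 1/5.762 = 0.8264.
Known gains sum to -0.0903 + 0.034 + 0.583 + 0.17 = 0.6967.
g_cld = 0.8264 − 0.6967 = 0.13.

0.13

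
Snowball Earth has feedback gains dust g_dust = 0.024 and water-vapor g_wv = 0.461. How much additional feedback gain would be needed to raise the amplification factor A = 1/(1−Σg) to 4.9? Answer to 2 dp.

Current total gain = 0.485.
Target gain for A = 4.9: g* = 1 − 1/4.9 = 0.7959.
Additional gain needed = 0.7959 − 0.485 = 0.31.

0.31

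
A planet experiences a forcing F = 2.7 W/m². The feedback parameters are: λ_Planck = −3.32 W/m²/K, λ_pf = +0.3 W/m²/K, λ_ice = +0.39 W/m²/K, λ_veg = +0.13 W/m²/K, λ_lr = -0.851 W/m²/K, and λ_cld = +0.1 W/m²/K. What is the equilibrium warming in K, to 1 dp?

0.8 K

Net feedback parameter λ = (−3.32) + (+0.3) + (+0.39) + (+0.13) + (-0.851) + (+0.1) = -3.251 W/m²/K.
ΔT = −F/λ = −2.7/(-3.251) = 0.8 K.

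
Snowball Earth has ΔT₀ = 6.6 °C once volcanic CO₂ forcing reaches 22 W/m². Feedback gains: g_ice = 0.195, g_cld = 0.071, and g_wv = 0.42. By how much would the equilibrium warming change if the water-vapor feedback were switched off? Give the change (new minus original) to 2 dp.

Original: g = 0.686, ΔT = 6.6/(1−0.686) = 21.0191 °C.
Without water-vapor: g' = 0.266, ΔT' = 6.6/(1−0.266) = 8.9918 °C.
Change = 8.9918 − 21.0191 = -12.03 °C.

-12.03 °C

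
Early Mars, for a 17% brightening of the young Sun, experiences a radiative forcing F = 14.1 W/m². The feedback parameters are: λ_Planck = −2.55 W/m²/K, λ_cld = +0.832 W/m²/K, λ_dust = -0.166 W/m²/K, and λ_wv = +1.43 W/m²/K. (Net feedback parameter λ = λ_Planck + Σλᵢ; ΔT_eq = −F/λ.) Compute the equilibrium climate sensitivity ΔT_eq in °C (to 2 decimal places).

31.06 °C

Net feedback parameter λ = (−2.55) + (+0.832) + (-0.166) + (+1.43) = -0.454 W/m²/K.
ΔT = −F/λ = −14.1/(-0.454) = 31.06 °C.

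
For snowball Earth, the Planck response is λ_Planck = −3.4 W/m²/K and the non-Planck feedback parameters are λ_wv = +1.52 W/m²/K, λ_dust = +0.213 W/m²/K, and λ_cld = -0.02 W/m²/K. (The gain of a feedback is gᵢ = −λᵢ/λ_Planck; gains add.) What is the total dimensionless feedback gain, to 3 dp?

Convert to gains: g_wv = 1.52/3.4 = 0.4471; g_dust = 0.213/3.4 = 0.06265; g_cld = -0.02/3.4 = -0.005882.
Total gain g = 0.503868.

0.504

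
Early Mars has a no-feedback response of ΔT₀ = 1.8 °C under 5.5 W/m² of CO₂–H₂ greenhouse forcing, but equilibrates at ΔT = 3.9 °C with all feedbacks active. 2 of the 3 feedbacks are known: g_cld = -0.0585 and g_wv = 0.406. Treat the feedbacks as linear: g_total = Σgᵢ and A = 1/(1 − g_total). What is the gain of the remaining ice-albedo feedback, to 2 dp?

0.19

Amplification A = ΔT/ΔT₀ = 3.9/1.8 = 2.167.
Total gain g = 1 − 1/A = 1 − 1/2.167 = 0.5385.
Known gains sum to -0.0585 + 0.406 = 0.3475.
g_ice = 0.5385 − 0.3475 = 0.19.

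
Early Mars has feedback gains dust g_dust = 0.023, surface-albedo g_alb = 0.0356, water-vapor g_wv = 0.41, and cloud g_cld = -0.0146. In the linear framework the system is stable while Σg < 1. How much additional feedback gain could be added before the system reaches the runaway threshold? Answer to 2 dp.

Current total gain = 0.023 + 0.0356 + 0.41 − 0.0146 = 0.454.
Margin to runaway = 1 − 0.454 = 0.55.

0.55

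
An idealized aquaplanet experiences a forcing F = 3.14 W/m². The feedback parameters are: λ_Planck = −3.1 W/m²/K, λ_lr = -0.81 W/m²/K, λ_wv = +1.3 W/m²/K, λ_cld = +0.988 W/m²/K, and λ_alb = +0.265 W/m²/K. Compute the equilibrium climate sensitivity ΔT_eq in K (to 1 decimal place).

2.3 K

Net feedback parameter λ = (−3.1) + (-0.81) + (+1.3) + (+0.988) + (+0.265) = -1.357 W/m²/K.
ΔT = −F/λ = −3.14/(-1.357) = 2.3 K.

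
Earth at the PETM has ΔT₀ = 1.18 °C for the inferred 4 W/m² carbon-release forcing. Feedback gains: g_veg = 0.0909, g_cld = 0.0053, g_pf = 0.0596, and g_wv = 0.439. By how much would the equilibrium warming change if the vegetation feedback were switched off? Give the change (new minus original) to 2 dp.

Original: g = 0.5948, ΔT = 1.18/(1−0.5948) = 2.9121 °C.
Without vegetation: g' = 0.5039, ΔT' = 1.18/(1−0.5039) = 2.3786 °C.
Change = 2.3786 − 2.9121 = -0.53 °C.

-0.53 °C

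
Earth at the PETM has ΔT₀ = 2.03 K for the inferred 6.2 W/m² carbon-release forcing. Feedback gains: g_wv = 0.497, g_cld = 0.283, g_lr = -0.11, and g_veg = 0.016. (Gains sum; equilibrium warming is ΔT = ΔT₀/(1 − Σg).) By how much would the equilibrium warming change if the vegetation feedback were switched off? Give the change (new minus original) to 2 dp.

Original: g = 0.686, ΔT = 2.03/(1−0.686) = 6.4650 K.
Without vegetation: g' = 0.67, ΔT' = 2.03/(1−0.67) = 6.1515 K.
Change = 6.1515 − 6.4650 = -0.31 K.

-0.31 K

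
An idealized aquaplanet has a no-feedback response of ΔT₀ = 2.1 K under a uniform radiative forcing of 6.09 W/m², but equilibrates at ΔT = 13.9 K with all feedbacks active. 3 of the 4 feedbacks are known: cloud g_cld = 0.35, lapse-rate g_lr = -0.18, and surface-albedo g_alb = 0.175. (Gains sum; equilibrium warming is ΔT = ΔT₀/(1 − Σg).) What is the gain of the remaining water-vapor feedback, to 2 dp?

0.50

Amplification A = ΔT/ΔT₀ = 13.9/2.1 = 6.619.
Total gain g = 1 − 1/A = 1 − 1/6.619 = 0.8489.
Known gains sum to 0.35 − 0.18 + 0.175 = 0.345.
g_wv = 0.8489 − 0.345 = 0.50.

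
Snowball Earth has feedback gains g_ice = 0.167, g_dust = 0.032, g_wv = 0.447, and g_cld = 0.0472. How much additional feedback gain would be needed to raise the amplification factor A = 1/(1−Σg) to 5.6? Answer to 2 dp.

0.13

Current total gain = 0.6932.
Target gain for A = 5.6: g* = 1 − 1/5.6 = 0.8214.
Additional gain needed = 0.8214 − 0.6932 = 0.13.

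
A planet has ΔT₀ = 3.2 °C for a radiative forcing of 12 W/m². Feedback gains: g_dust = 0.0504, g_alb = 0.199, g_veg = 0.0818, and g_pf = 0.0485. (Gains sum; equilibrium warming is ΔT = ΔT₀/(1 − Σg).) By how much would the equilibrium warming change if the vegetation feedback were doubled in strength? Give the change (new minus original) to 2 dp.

0.78 °C

Original: g = 0.3797, ΔT = 3.2/(1−0.3797) = 5.1588 °C.
With doubled vegetation: g' = 0.4615, ΔT' = 3.2/(1−0.4615) = 5.9424 °C.
Change = 5.9424 − 5.1588 = 0.78 °C.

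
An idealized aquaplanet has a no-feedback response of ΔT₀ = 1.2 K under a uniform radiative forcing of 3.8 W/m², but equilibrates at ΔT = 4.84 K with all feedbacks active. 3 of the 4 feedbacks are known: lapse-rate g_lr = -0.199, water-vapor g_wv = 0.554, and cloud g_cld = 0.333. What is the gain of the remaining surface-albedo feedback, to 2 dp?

0.06

Amplification A = ΔT/ΔT₀ = 4.84/1.2 = 4.033.
Total gain g = 1 − 1/A = 1 − 1/4.033 = 0.752.
Known gains sum to -0.199 + 0.554 + 0.333 = 0.688.
g_alb = 0.752 − 0.688 = 0.06.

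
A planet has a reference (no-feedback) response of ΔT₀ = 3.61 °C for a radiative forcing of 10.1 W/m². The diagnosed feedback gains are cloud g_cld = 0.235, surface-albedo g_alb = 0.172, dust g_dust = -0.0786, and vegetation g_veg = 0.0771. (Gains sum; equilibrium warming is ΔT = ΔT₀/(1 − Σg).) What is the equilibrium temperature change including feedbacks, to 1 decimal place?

6.1 °C

Total gain g = 0.235 + 0.172 − 0.0786 + 0.0771 = 0.4055.
Amplification A = 1/(1 − 0.4055) = 1.682.
ΔT = 3.61 × 1.682 = 6.1 °C.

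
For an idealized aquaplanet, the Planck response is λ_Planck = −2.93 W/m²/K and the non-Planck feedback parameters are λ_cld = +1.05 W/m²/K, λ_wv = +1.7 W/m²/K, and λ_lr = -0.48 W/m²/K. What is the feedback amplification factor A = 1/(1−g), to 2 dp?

4.44

Convert to gains: g_cld = 1.05/2.93 = 0.3584; g_wv = 1.7/2.93 = 0.5802; g_lr = -0.48/2.93 = -0.1638.
Total gain g = 0.7748.
A = 1/(1 − 0.7748) = 4.44.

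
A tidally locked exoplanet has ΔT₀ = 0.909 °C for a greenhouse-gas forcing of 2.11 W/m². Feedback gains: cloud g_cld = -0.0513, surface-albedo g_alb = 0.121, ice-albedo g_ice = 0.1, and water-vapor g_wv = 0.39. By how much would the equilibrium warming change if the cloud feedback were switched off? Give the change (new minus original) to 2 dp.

0.27 °C

Original: g = 0.5597, ΔT = 0.909/(1−0.5597) = 2.0645 °C.
Without cloud: g' = 0.611, ΔT' = 0.909/(1−0.611) = 2.3368 °C.
Change = 2.3368 − 2.0645 = 0.27 °C.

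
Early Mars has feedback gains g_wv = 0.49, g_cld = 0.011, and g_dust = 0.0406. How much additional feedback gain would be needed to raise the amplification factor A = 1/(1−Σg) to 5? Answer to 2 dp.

Current total gain = 0.5416.
Target gain for A = 5: g* = 1 − 1/5 = 0.8.
Additional gain needed = 0.8 − 0.5416 = 0.26.

0.26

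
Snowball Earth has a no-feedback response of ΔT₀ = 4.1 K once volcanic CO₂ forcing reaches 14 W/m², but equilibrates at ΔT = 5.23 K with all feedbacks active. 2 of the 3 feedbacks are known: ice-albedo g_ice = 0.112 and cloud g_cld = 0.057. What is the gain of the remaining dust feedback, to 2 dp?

0.05

Amplification A = ΔT/ΔT₀ = 5.23/4.1 = 1.276.
Total gain g = 1 − 1/A = 1 − 1/1.276 = 0.2163.
Known gains sum to 0.112 + 0.057 = 0.169.
g_dust = 0.2163 − 0.169 = 0.05.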